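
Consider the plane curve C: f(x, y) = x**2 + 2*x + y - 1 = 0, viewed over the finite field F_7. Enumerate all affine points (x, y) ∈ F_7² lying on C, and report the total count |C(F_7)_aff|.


Affine F_7-points: {(0, 1), (1, 5), (2, 0), (3, 0), (4, 5), (5, 1), (6, 2)}; count = 7.

For each of the 49 pairs (x, y) ∈ F_7², evaluate f(x, y) mod 7. Record the zeros.
  x = 0: [0↦6, 1↦0, 2↦1, 3↦2, 4↦3, 5↦4, 6↦5]  zeros at y ∈ {1}
  x = 1: [0↦2, 1↦3, 2↦4, 3↦5, 4↦6, 5↦0, 6↦1]  zeros at y ∈ {5}
  x = 2: [0↦0, 1↦1, 2↦2, 3↦3, 4↦4, 5↦5, 6↦6]  zeros at y ∈ {0}
  x = 3: [0↦0, 1↦1, 2↦2, 3↦3, 4↦4, 5↦5, 6↦6]  zeros at y ∈ {0}
  x = 4: [0↦2, 1↦3, 2↦4, 3↦5, 4↦6, 5↦0, 6↦1]  zeros at y ∈ {5}
  x = 5: [0↦6, 1↦0, 2↦1, 3↦2, 4↦3, 5↦4, 6↦5]  zeros at y ∈ {1}
  x = 6: [0↦5, 1↦6, 2↦0, 3↦1, 4↦2, 5↦3, 6↦4]  zeros at y ∈ {2}
Collecting zeros: affine points = {(0, 1), (1, 5), (2, 0), (3, 0), (4, 5), (5, 1), (6, 2)}.
Total count |C(F_7)_aff| = 7.


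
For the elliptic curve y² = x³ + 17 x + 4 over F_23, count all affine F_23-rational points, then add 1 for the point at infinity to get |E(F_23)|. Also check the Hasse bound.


Affine points = {(0, 2), (0, 21), (2, 0), (3, 6), (3, 17), (6, 0), (7, 11), (7, 12), (8, 10), (8, 13), (9, 9), (9, 14), (10, 1), (10, 22), (11, 2), (11, 21), (12, 2), (12, 21), (15, 0), (16, 5), (16, 18), (17, 10), (17, 13), (18, 1), (18, 22), (20, 8), (20, 15), (21, 10), (21, 13), (22, 3), (22, 20)}; affine count = 31; |E(F_23)| = 32.

Discriminant check: Δ ∝ 4a³ + 27b² = 4·17³ + 27·4² = 4·4913 + 27·16 ≡ 5 (mod 23). Nonzero ⇒ E is nonsingular.
For each x ∈ F_23, compute rhs = x³ + 17·x + 4 mod 23, then count y ∈ F_23 with y² ≡ rhs.
  x = 0: rhs = 4, matching y values: 2, 21 (2 points).
  x = 1: rhs = 22, matching y values: none (0 points).
  x = 2: rhs = 0, matching y values: 0 (1 points).
  x = 3: rhs = 13, matching y values: 6, 17 (2 points).
  x = 4: rhs = 21, matching y values: none (0 points).
  x = 5: rhs = 7, matching y values: none (0 points).
  x = 6: rhs = 0, matching y values: 0 (1 points).
  x = 7: rhs = 6, matching y values: 11, 12 (2 points).
  x = 8: rhs = 8, matching y values: 10, 13 (2 points).
  x = 9: rhs = 12, matching y values: 9, 14 (2 points).
  x = 10: rhs = 1, matching y values: 1, 22 (2 points).
  x = 11: rhs = 4, matching y values: 2, 21 (2 points).
  x = 12: rhs = 4, matching y values: 2, 21 (2 points).
  x = 13: rhs = 7, matching y values: none (0 points).
  x = 14: rhs = 19, matching y values: none (0 points).
  x = 15: rhs = 0, matching y values: 0 (1 points).
  x = 16: rhs = 2, matching y values: 5, 18 (2 points).
  x = 17: rhs = 8, matching y values: 10, 13 (2 points).
  x = 18: rhs = 1, matching y values: 1, 22 (2 points).
  x = 19: rhs = 10, matching y values: none (0 points).
  x = 20: rhs = 18, matching y values: 8, 15 (2 points).
  x = 21: rhs = 8, matching y values: 10, 13 (2 points).
  x = 22: rhs = 9, matching y values: 3, 20 (2 points).
Total affine count: 31.
Full point count |E(F_23)| = 31 + 1 = 32.
Hasse bound: |32 − (23+1)| = |8| = 8 ≤ 2√23 ≈ 9.5917 ✓.


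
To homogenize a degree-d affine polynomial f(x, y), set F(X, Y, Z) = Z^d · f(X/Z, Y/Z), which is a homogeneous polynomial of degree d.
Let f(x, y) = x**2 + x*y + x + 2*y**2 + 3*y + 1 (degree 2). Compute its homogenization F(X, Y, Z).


F(X, Y, Z) = X**2 + X*Y + X*Z + 2*Y**2 + 3*Y*Z + Z**2

deg(f) = 2.
Substitute x = X/Z, y = Y/Z into f, then multiply by Z^2.
  monomial 1·x^2·y^0 ↦ 1·X^2·Y^0·Z^0.
  monomial 1·x^1·y^1 ↦ 1·X^1·Y^1·Z^0.
  monomial 1·x^1·y^0 ↦ 1·X^1·Y^0·Z^1.
  monomial 2·x^0·y^2 ↦ 2·X^0·Y^2·Z^0.
  monomial 3·x^0·y^1 ↦ 3·X^0·Y^1·Z^1.
  monomial 1·x^0·y^0 ↦ 1·X^0·Y^0·Z^2.
Collecting: F(X, Y, Z) = X**2 + X*Y + X*Z + 2*Y**2 + 3*Y*Z + Z**2.


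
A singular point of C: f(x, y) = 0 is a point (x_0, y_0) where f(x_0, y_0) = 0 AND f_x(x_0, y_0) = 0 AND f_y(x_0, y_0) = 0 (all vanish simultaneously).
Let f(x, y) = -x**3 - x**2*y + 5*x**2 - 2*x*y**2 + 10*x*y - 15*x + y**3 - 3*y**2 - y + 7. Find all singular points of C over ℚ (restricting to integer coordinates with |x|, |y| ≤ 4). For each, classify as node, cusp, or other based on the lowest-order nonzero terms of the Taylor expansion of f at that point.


Singular points: {(1, 2)}; classification: cusp.

Compute partial derivatives:
  f_x = -3*x**2 - 2*x*y + 10*x - 2*y**2 + 10*y - 15.
  f_y = -x**2 - 4*x*y + 10*x + 3*y**2 - 6*y - 1.
Scan x_0 ∈ {−4, ..., 4}. For each x_0, f_y(x_0, y) is a polynomial in y; find its integer roots y ∈ {−4, ..., 4}, then test f_x and f at those candidates.
  x = -4: f_y(-4, y) = 3*y**2 + 10*y - 57; vanishes at y ∈ {3}. (-4, 3): f_x = -67 ≠ 0.
  x = -3: f_y(-3, y) = 3*y**2 + 6*y - 40; no integer root y with |y| ≤ 4.
  x = -2: f_y(-2, y) = 3*y**2 + 2*y - 25; no integer root y with |y| ≤ 4.
  x = -1: f_y(-1, y) = 3*y**2 - 2*y - 12; no integer root y with |y| ≤ 4.
  x = 0: f_y(0, y) = 3*y**2 - 6*y - 1; no integer root y with |y| ≤ 4.
  x = 1: f_y(1, y) = 3*y**2 - 10*y + 8; vanishes at y ∈ {2}. (1, 2): f_x = 0, f = 0 — SINGULAR.
  x = 2: f_y(2, y) = 3*y**2 - 14*y + 15; vanishes at y ∈ {3}. (2, 3): f_x = -7 ≠ 0.
  x = 3: f_y(3, y) = 3*y**2 - 18*y + 20; no integer root y with |y| ≤ 4.
  x = 4: f_y(4, y) = 3*y**2 - 22*y + 23; no integer root y with |y| ≤ 4.
Only singular point on the grid: (1, 2).
Classify: substitute x = 1 + u, y = 2 + v and expand: f = -u**3 - u**2*v - 2*u*v**2 + v**3 + v**2.
No constant or linear terms (consistent with a singular point). Quadratic part: v**2. Cubic part: -u**3 - u**2*v - 2*u*v**2 + v**3.
The quadratic part v**2 is a perfect square, so there is a single (double) tangent line v = 0, i.e. y = 2. Restricting the cubic part to that line (v = 0) leaves -u**3 ≠ 0, so f is not divisible by v and the branch is v² ≈ u**3 to lowest order — this is a cusp.
Classification: cusp.


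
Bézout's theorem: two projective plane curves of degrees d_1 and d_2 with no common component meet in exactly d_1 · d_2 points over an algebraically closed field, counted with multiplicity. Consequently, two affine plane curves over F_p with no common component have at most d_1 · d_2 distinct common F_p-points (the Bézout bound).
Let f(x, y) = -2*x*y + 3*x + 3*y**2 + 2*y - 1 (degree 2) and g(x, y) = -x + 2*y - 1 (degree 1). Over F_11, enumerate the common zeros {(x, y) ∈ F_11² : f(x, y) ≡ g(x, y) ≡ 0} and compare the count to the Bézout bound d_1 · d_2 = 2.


Common zeros: ∅; count = 0; Bézout bound = 2.

deg(f) = 2, deg(g) = 1, so Bézout bound = 2.
Scan x ∈ F_11. For each x, list the y ∈ F_11 with f(x, y) ≡ 0 and those with g(x, y) ≡ 0 (mod 11); the common zeros in that column are the intersection.
  x = 0: f ≡ 0 at y ∈ {4, 10}; g ≡ 0 at y ∈ {6}; common: ∅.
  x = 1: f ≡ 0 at y ∈ {5, 6}; g ≡ 0 at y ∈ {1}; common: ∅.
  x = 2: f ≡ 0 at y ∈ ∅; g ≡ 0 at y ∈ {7}; common: ∅.
  x = 3: f ≡ 0 at y ∈ ∅; g ≡ 0 at y ∈ {2}; common: ∅.
  x = 4: f ≡ 0 at y ∈ {0, 2}; g ≡ 0 at y ∈ {8}; common: ∅.
  x = 5: f ≡ 0 at y ∈ ∅; g ≡ 0 at y ∈ {3}; common: ∅.
  x = 6: f ≡ 0 at y ∈ ∅; g ≡ 0 at y ∈ {9}; common: ∅.
  x = 7: f ≡ 0 at y ∈ {1, 3}; g ≡ 0 at y ∈ {4}; common: ∅.
  x = 8: f ≡ 0 at y ∈ ∅; g ≡ 0 at y ∈ {10}; common: ∅.
  x = 9: f ≡ 0 at y ∈ ∅; g ≡ 0 at y ∈ {5}; common: ∅.
  x = 10: f ≡ 0 at y ∈ {8, 9}; g ≡ 0 at y ∈ {0}; common: ∅.
Collecting: common zeros = ∅, so the count is 0.
Comparison with the Bézout bound: 0 ≤ 2 = deg(f)·deg(g), as expected for curves with no common component (the affine F_11-count falls short of the bound because intersections may lie at infinity, over extension fields, or carry multiplicity).


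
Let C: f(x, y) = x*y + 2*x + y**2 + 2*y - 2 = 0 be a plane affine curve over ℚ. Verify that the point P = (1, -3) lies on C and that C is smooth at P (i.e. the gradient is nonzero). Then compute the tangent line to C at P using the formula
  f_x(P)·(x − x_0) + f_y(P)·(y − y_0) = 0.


Tangent line at P: -x - 3*y - 8 = 0.

Step 1: f(1, -3) = 0, so P lies on C.
Step 2: partial derivatives
  f_x(x, y) = y + 2, f_y(x, y) = x + 2*y + 2.
  f_x(P) = -1, f_y(P) = -3 (gradient nonzero, so P is smooth).
Step 3: tangent line at P: -1·(x − 1) + -3·(y − -3) = 0.
Expanding: -x - 3*y - 8 = 0.


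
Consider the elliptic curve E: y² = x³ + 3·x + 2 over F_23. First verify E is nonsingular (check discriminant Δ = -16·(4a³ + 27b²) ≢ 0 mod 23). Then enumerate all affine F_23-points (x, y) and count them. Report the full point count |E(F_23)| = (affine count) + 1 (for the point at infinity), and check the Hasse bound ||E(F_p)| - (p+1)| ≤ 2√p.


Affine points = {(0, 5), (0, 18), (1, 11), (1, 12), (2, 4), (2, 19), (4, 3), (4, 20), (5, 2), (5, 21), (6, 11), (6, 12), (8, 3), (8, 20), (11, 3), (11, 20), (12, 8), (12, 15), (15, 8), (15, 15), (16, 11), (16, 12), (18, 0), (19, 8), (19, 15), (20, 9), (20, 14)}; affine count = 27; |E(F_23)| = 28.

Discriminant check: Δ ∝ 4a³ + 27b² = 4·3³ + 27·2² = 4·27 + 27·4 ≡ 9 (mod 23). Nonzero ⇒ E is nonsingular.
For each x ∈ F_23, compute rhs = x³ + 3·x + 2 mod 23, then count y ∈ F_23 with y² ≡ rhs.
  x = 0: rhs = 2, matching y values: 5, 18 (2 points).
  x = 1: rhs = 6, matching y values: 11, 12 (2 points).
  x = 2: rhs = 16, matching y values: 4, 19 (2 points).
  x = 3: rhs = 15, matching y values: none (0 points).
  x = 4: rhs = 9, matching y values: 3, 20 (2 points).
  x = 5: rhs = 4, matching y values: 2, 21 (2 points).
  x = 6: rhs = 6, matching y values: 11, 12 (2 points).
  x = 7: rhs = 21, matching y values: none (0 points).
  x = 8: rhs = 9, matching y values: 3, 20 (2 points).
  x = 9: rhs = 22, matching y values: none (0 points).
  x = 10: rhs = 20, matching y values: none (0 points).
  x = 11: rhs = 9, matching y values: 3, 20 (2 points).
  x = 12: rhs = 18, matching y values: 8, 15 (2 points).
  x = 13: rhs = 7, matching y values: none (0 points).
  x = 14: rhs = 5, matching y values: none (0 points).
  x = 15: rhs = 18, matching y values: 8, 15 (2 points).
  x = 16: rhs = 6, matching y values: 11, 12 (2 points).
  x = 17: rhs = 21, matching y values: none (0 points).
  x = 18: rhs = 0, matching y values: 0 (1 points).
  x = 19: rhs = 18, matching y values: 8, 15 (2 points).
  x = 20: rhs = 12, matching y values: 9, 14 (2 points).
  x = 21: rhs = 11, matching y values: none (0 points).
  x = 22: rhs = 21, matching y values: none (0 points).
Total affine count: 27.
Full point count |E(F_23)| = 27 + 1 = 28.
Hasse bound: |28 − (23+1)| = |4| = 4 ≤ 2√23 ≈ 9.5917 ✓.


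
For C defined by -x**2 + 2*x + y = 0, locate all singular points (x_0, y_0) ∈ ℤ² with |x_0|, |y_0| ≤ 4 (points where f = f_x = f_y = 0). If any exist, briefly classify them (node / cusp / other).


No singular points in the scanned grid; C is smooth there.

Compute partial derivatives:
  f_x = 2 - 2*x.
  f_y = 1.
f_y = 1 is a nonzero constant, so f_y never vanishes: no point (x, y) can satisfy f = f_x = f_y = 0. In particular no (x, y) ∈ {−4, ..., 4}² is singular; the curve is smooth.


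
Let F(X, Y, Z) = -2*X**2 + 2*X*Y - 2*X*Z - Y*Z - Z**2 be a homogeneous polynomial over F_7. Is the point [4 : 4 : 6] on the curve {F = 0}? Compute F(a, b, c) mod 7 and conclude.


F(4,4,6) ≡ 4 (mod 7); P is NOT on the curve.

Evaluate F(4, 4, 6) term-by-term (mod 7).
  -2*X**2 ↦ -2·16·1·1 = -32
  2*X*Y ↦ 2·4·4·1 = 32
  -2*X*Z ↦ -2·4·1·6 = -48
  -Y*Z ↦ -1·1·4·6 = -24
  -Z**2 ↦ -1·1·1·36 = -36
Sum: F(4, 4, 6) = (-32) + (32) + (-48) + (-24) + (-36) = -108.
Reducing mod 7: -108 ≡ 4 (mod 7).
Since F(a, b, c) ≡ 4 ≠ 0 (mod 7), P does NOT lie on the curve.


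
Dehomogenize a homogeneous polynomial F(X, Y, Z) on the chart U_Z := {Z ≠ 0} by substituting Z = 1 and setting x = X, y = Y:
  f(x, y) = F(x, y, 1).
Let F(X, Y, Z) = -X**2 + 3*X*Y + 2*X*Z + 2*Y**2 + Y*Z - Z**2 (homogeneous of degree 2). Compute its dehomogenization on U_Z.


f(x, y) = -x**2 + 3*x*y + 2*x + 2*y**2 + y - 1

On U_Z we set Z = 1. Each monomial c·X^i·Y^j·Z^k in F becomes c·x^i·y^j·1^k = c·x^i·y^j.
Substituting Z = 1: F(X, Y, 1) = -x**2 + 3*x*y + 2*x + 2*y**2 + y - 1.
Note: deg(f) ≤ deg(F) = 2; strict inequality happens when F is divisible by Z (lost terms).


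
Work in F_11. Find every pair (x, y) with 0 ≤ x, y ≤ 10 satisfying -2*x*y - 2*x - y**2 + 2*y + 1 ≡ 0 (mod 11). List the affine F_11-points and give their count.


Affine F_11-points: {(2, 2), (2, 7), (6, 0), (6, 1), (7, 4), (7, 6), (8, 3), (8, 5), (9, 8), (9, 9)}; count = 10.

For each of the 121 pairs (x, y) ∈ F_11², evaluate f(x, y) mod 11. Record the zeros.
  x = 0: [0↦1, 1↦2, 2↦1, 3↦9, 4↦4, 5↦8, 6↦10, 7↦10, 8↦8, 9↦4, 10↦9]  zeros at y ∈ ∅
  x = 1: [0↦10, 1↦9, 2↦6, 3↦1, 4↦5, 5↦7, 6↦7, 7↦5, 8↦1, 9↦6, 10↦9]  zeros at y ∈ ∅
  x = 2: [0↦8, 1↦5, 2↦0, 3↦4, 4↦6, 5↦6, 6↦4, 7↦0, 8↦5, 9↦8, 10↦9]  zeros at y ∈ {2, 7}
  x = 3: [0↦6, 1↦1, 2↦5, 3↦7, 4↦7, 5↦5, 6↦1, 7↦6, 8↦9, 9↦10, 10↦9]  zeros at y ∈ ∅
  x = 4: [0↦4, 1↦8, 2↦10, 3↦10, 4↦8, 5↦4, 6↦9, 7↦1, 8↦2, 9↦1, 10↦9]  zeros at y ∈ ∅
  x = 5: [0↦2, 1↦4, 2↦4, 3↦2, 4↦9, 5↦3, 6↦6, 7↦7, 8↦6, 9↦3, 10↦9]  zeros at y ∈ ∅
  x = 6: [0↦0, 1↦0, 2↦9, 3↦5, 4↦10, 5↦2, 6↦3, 7↦2, 8↦10, 9↦5, 10↦9]  zeros at y ∈ {0, 1}
  x = 7: [0↦9, 1↦7, 2↦3, 3↦8, 4↦0, 5↦1, 6↦0, 7↦8, 8↦3, 9↦7, 10↦9]  zeros at y ∈ {4, 6}
  x = 8: [0↦7, 1↦3, 2↦8, 3↦0, 4↦1, 5↦0, 6↦8, 7↦3, 8↦7, 9↦9, 10↦9]  zeros at y ∈ {3, 5}
  x = 9: [0↦5, 1↦10, 2↦2, 3↦3, 4↦2, 5↦10, 6↦5, 7↦9, 8↦0, 9↦0, 10↦9]  zeros at y ∈ {8, 9}
  x = 10: [0↦3, 1↦6, 2↦7, 3↦6, 4↦3, 5↦9, 6↦2, 7↦4, 8↦4, 9↦2, 10↦9]  zeros at y ∈ ∅
Collecting zeros: affine points = {(2, 2), (2, 7), (6, 0), (6, 1), (7, 4), (7, 6), (8, 3), (8, 5), (9, 8), (9, 9)}.
Total count |C(F_11)_aff| = 10.


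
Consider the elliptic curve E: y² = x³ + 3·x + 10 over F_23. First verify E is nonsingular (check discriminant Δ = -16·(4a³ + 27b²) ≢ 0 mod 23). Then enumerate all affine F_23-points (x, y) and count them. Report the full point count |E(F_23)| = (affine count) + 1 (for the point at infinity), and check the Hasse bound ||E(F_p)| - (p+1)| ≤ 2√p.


Affine points = {(2, 1), (2, 22), (3, 0), (5, 9), (5, 14), (7, 11), (7, 12), (12, 7), (12, 16), (14, 6), (14, 17), (15, 7), (15, 16), (17, 11), (17, 12), (18, 10), (18, 13), (19, 7), (19, 16), (22, 11), (22, 12)}; affine count = 21; |E(F_23)| = 22.

Discriminant check: Δ ∝ 4a³ + 27b² = 4·3³ + 27·10² = 4·27 + 27·100 ≡ 2 (mod 23). Nonzero ⇒ E is nonsingular.
For each x ∈ F_23, compute rhs = x³ + 3·x + 10 mod 23, then count y ∈ F_23 with y² ≡ rhs.
  x = 0: rhs = 10, matching y values: none (0 points).
  x = 1: rhs = 14, matching y values: none (0 points).
  x = 2: rhs = 1, matching y values: 1, 22 (2 points).
  x = 3: rhs = 0, matching y values: 0 (1 points).
  x = 4: rhs = 17, matching y values: none (0 points).
  x = 5: rhs = 12, matching y values: 9, 14 (2 points).
  x = 6: rhs = 14, matching y values: none (0 points).
  x = 7: rhs = 6, matching y values: 11, 12 (2 points).
  x = 8: rhs = 17, matching y values: none (0 points).
  x = 9: rhs = 7, matching y values: none (0 points).
  x = 10: rhs = 5, matching y values: none (0 points).
  x = 11: rhs = 17, matching y values: none (0 points).
  x = 12: rhs = 3, matching y values: 7, 16 (2 points).
  x = 13: rhs = 15, matching y values: none (0 points).
  x = 14: rhs = 13, matching y values: 6, 17 (2 points).
  x = 15: rhs = 3, matching y values: 7, 16 (2 points).
  x = 16: rhs = 14, matching y values: none (0 points).
  x = 17: rhs = 6, matching y values: 11, 12 (2 points).
  x = 18: rhs = 8, matching y values: 10, 13 (2 points).
  x = 19: rhs = 3, matching y values: 7, 16 (2 points).
  x = 20: rhs = 20, matching y values: none (0 points).
  x = 21: rhs = 19, matching y values: none (0 points).
  x = 22: rhs = 6, matching y values: 11, 12 (2 points).
Total affine count: 21.
Full point count |E(F_23)| = 21 + 1 = 22.
Hasse bound: |22 − (23+1)| = |-2| = 2 ≤ 2√23 ≈ 9.5917 ✓.


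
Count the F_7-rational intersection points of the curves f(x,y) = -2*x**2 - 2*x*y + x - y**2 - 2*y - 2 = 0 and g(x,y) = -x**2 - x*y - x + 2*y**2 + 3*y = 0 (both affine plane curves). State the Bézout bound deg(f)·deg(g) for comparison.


Common zeros: {(2, 5)}; count = 1; Bézout bound = 4.

deg(f) = 2, deg(g) = 2, so Bézout bound = 4.
Scan x ∈ F_7. For each x, list the y ∈ F_7 with f(x, y) ≡ 0 and those with g(x, y) ≡ 0 (mod 7); the common zeros in that column are the intersection.
  x = 0: f ≡ 0 at y ∈ ∅; g ≡ 0 at y ∈ {0, 2}; common: ∅.
  x = 1: f ≡ 0 at y ∈ {4, 6}; g ≡ 0 at y ∈ ∅; common: ∅.
  x = 2: f ≡ 0 at y ∈ {3, 5}; g ≡ 0 at y ∈ {5}; common: {5}.
  x = 3: f ≡ 0 at y ∈ ∅; g ≡ 0 at y ∈ ∅; common: ∅.
  x = 4: f ≡ 0 at y ∈ {5, 6}; g ≡ 0 at y ∈ {2}; common: ∅.
  x = 5: f ≡ 0 at y ∈ ∅; g ≡ 0 at y ∈ ∅; common: ∅.
  x = 6: f ≡ 0 at y ∈ {3, 4}; g ≡ 0 at y ∈ {0, 5}; common: ∅.
Collecting: common zeros = {(2, 5)}, so the count is 1.
Comparison with the Bézout bound: 1 ≤ 4 = deg(f)·deg(g), as expected for curves with no common component (the affine F_7-count falls short of the bound because intersections may lie at infinity, over extension fields, or carry multiplicity).


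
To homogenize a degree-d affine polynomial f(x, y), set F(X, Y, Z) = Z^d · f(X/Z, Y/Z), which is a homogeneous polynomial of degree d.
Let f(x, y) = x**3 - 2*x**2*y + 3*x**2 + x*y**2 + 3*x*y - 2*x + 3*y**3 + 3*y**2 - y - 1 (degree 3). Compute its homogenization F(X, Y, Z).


F(X, Y, Z) = X**3 - 2*X**2*Y + 3*X**2*Z + X*Y**2 + 3*X*Y*Z - 2*X*Z**2 + 3*Y**3 + 3*Y**2*Z - Y*Z**2 - Z**3

deg(f) = 3.
Substitute x = X/Z, y = Y/Z into f, then multiply by Z^3.
  monomial 1·x^3·y^0 ↦ 1·X^3·Y^0·Z^0.
  monomial -2·x^2·y^1 ↦ -2·X^2·Y^1·Z^0.
  monomial 3·x^2·y^0 ↦ 3·X^2·Y^0·Z^1.
  monomial 1·x^1·y^2 ↦ 1·X^1·Y^2·Z^0.
  monomial 3·x^1·y^1 ↦ 3·X^1·Y^1·Z^1.
  monomial -2·x^1·y^0 ↦ -2·X^1·Y^0·Z^2.
  monomial 3·x^0·y^3 ↦ 3·X^0·Y^3·Z^0.
  monomial 3·x^0·y^2 ↦ 3·X^0·Y^2·Z^1.
  monomial -1·x^0·y^1 ↦ -1·X^0·Y^1·Z^2.
  monomial -1·x^0·y^0 ↦ -1·X^0·Y^0·Z^3.
Collecting: F(X, Y, Z) = X**3 - 2*X**2*Y + 3*X**2*Z + X*Y**2 + 3*X*Y*Z - 2*X*Z**2 + 3*Y**3 + 3*Y**2*Z - Y*Z**2 - Z**3.


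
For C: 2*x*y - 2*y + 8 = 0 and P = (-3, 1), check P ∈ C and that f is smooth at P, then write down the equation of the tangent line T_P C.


Tangent line at P: 2*x - 8*y + 14 = 0.

Step 1: f(-3, 1) = 0, so P lies on C.
Step 2: partial derivatives
  f_x(x, y) = 2*y, f_y(x, y) = 2*x - 2.
  f_x(P) = 2, f_y(P) = -8 (gradient nonzero, so P is smooth).
Step 3: tangent line at P: 2·(x − -3) + -8·(y − 1) = 0.
Expanding: 2*x - 8*y + 14 = 0.


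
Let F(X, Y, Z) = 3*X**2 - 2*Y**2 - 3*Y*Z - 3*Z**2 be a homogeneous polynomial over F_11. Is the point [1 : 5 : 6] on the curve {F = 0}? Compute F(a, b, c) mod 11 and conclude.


F(1,5,6) ≡ 8 (mod 11); P is NOT on the curve.

Evaluate F(1, 5, 6) term-by-term (mod 11).
  3*X**2 ↦ 3·1·1·1 = 3
  -2*Y**2 ↦ -2·1·25·1 = -50
  -3*Y*Z ↦ -3·1·5·6 = -90
  -3*Z**2 ↦ -3·1·1·36 = -108
Sum: F(1, 5, 6) = (3) + (-50) + (-90) + (-108) = -245.
Reducing mod 11: -245 ≡ 8 (mod 11).
Since F(a, b, c) ≡ 8 ≠ 0 (mod 11), P does NOT lie on the curve.


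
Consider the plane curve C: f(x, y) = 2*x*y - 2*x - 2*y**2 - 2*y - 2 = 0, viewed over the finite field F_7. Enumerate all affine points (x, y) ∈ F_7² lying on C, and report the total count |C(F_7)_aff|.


Affine F_7-points: {(0, 2), (0, 4), (3, 3), (3, 6), (6, 0), (6, 5)}; count = 6.

For each of the 49 pairs (x, y) ∈ F_7², evaluate f(x, y) mod 7. Record the zeros.
  x = 0: [0↦5, 1↦1, 2↦0, 3↦2, 4↦0, 5↦1, 6↦5]  zeros at y ∈ {2, 4}
  x = 1: [0↦3, 1↦1, 2↦2, 3↦6, 4↦6, 5↦2, 6↦1]  zeros at y ∈ ∅
  x = 2: [0↦1, 1↦1, 2↦4, 3↦3, 4↦5, 5↦3, 6↦4]  zeros at y ∈ ∅
  x = 3: [0↦6, 1↦1, 2↦6, 3↦0, 4↦4, 5↦4, 6↦0]  zeros at y ∈ {3, 6}
  x = 4: [0↦4, 1↦1, 2↦1, 3↦4, 4↦3, 5↦5, 6↦3]  zeros at y ∈ ∅
  x = 5: [0↦2, 1↦1, 2↦3, 3↦1, 4↦2, 5↦6, 6↦6]  zeros at y ∈ ∅
  x = 6: [0↦0, 1↦1, 2↦5, 3↦5, 4↦1, 5↦0, 6↦2]  zeros at y ∈ {0, 5}
Collecting zeros: affine points = {(0, 2), (0, 4), (3, 3), (3, 6), (6, 0), (6, 5)}.
Total count |C(F_7)_aff| = 6.


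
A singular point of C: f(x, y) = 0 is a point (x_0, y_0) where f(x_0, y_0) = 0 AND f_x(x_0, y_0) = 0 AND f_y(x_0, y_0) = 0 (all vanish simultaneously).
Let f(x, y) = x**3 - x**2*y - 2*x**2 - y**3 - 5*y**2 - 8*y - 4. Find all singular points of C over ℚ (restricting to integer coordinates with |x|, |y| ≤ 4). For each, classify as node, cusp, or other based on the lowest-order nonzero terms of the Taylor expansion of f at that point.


Singular points: {(0, -2)}; classification: cusp.

Compute partial derivatives:
  f_x = 3*x**2 - 2*x*y - 4*x.
  f_y = -x**2 - 3*y**2 - 10*y - 8.
Scan x_0 ∈ {−4, ..., 4}. For each x_0, f_y(x_0, y) is a polynomial in y; find its integer roots y ∈ {−4, ..., 4}, then test f_x and f at those candidates.
  x = -4: f_y(-4, y) = -3*y**2 - 10*y - 24; no integer root y with |y| ≤ 4.
  x = -3: f_y(-3, y) = -3*y**2 - 10*y - 17; no integer root y with |y| ≤ 4.
  x = -2: f_y(-2, y) = -3*y**2 - 10*y - 12; no integer root y with |y| ≤ 4.
  x = -1: f_y(-1, y) = -3*y**2 - 10*y - 9; no integer root y with |y| ≤ 4.
  x = 0: f_y(0, y) = -3*y**2 - 10*y - 8; vanishes at y ∈ {-2}. (0, -2): f_x = 0, f = 0 — SINGULAR.
  x = 1: f_y(1, y) = -3*y**2 - 10*y - 9; no integer root y with |y| ≤ 4.
  x = 2: f_y(2, y) = -3*y**2 - 10*y - 12; no integer root y with |y| ≤ 4.
  x = 3: f_y(3, y) = -3*y**2 - 10*y - 17; no integer root y with |y| ≤ 4.
  x = 4: f_y(4, y) = -3*y**2 - 10*y - 24; no integer root y with |y| ≤ 4.
Only singular point on the grid: (0, -2).
Classify: substitute x = 0 + u, y = -2 + v and expand: f = u**3 - u**2*v - v**3 + v**2.
No constant or linear terms (consistent with a singular point). Quadratic part: v**2. Cubic part: u**3 - u**2*v - v**3.
The quadratic part v**2 is a perfect square, so there is a single (double) tangent line v = 0, i.e. y = -2. Restricting the cubic part to that line (v = 0) leaves u**3 ≠ 0, so f is not divisible by v and the branch is v² ≈ -u**3 to lowest order — this is a cusp.
Classification: cusp.


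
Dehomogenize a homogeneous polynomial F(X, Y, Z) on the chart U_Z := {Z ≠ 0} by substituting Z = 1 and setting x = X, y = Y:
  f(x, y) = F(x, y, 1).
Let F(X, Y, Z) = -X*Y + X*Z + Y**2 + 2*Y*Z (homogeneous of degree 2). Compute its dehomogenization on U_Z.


f(x, y) = -x*y + x + y**2 + 2*y

On U_Z we set Z = 1. Each monomial c·X^i·Y^j·Z^k in F becomes c·x^i·y^j·1^k = c·x^i·y^j.
Substituting Z = 1: F(X, Y, 1) = -x*y + x + y**2 + 2*y.
Note: deg(f) ≤ deg(F) = 2; strict inequality happens when F is divisible by Z (lost terms).


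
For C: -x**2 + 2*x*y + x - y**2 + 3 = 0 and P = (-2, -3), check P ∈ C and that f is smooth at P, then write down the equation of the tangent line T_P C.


Tangent line at P: -x + 2*y + 4 = 0.

Step 1: f(-2, -3) = 0, so P lies on C.
Step 2: partial derivatives
  f_x(x, y) = -2*x + 2*y + 1, f_y(x, y) = 2*x - 2*y.
  f_x(P) = -1, f_y(P) = 2 (gradient nonzero, so P is smooth).
Step 3: tangent line at P: -1·(x − -2) + 2·(y − -3) = 0.
Expanding: -x + 2*y + 4 = 0.


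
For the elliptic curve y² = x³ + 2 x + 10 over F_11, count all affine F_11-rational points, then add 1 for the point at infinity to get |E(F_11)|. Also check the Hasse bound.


Affine points = {(2, 0), (4, 4), (4, 7), (7, 2), (7, 9), (9, 3), (9, 8)}; affine count = 7; |E(F_11)| = 8.

Discriminant check: Δ ∝ 4a³ + 27b² = 4·2³ + 27·10² = 4·8 + 27·100 ≡ 4 (mod 11). Nonzero ⇒ E is nonsingular.
For each x ∈ F_11, compute rhs = x³ + 2·x + 10 mod 11, then count y ∈ F_11 with y² ≡ rhs.
  x = 0: rhs = 10, matching y values: none (0 points).
  x = 1: rhs = 2, matching y values: none (0 points).
  x = 2: rhs = 0, matching y values: 0 (1 points).
  x = 3: rhs = 10, matching y values: none (0 points).
  x = 4: rhs = 5, matching y values: 4, 7 (2 points).
  x = 5: rhs = 2, matching y values: none (0 points).
  x = 6: rhs = 7, matching y values: none (0 points).
  x = 7: rhs = 4, matching y values: 2, 9 (2 points).
  x = 8: rhs = 10, matching y values: none (0 points).
  x = 9: rhs = 9, matching y values: 3, 8 (2 points).
  x = 10: rhs = 7, matching y values: none (0 points).
Total affine count: 7.
Full point count |E(F_11)| = 7 + 1 = 8.
Hasse bound: |8 − (11+1)| = |-4| = 4 ≤ 2√11 ≈ 6.6332 ✓.


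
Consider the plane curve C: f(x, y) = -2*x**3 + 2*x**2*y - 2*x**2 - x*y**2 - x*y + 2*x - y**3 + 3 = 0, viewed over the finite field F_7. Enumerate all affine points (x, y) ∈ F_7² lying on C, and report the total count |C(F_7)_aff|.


Affine F_7-points: {(1, 1), (1, 6), (2, 1), (2, 2), (3, 0), (4, 1), (5, 0), (5, 3), (5, 6), (6, 4), (6, 5), (6, 6)}; count = 12.

For each of the 49 pairs (x, y) ∈ F_7², evaluate f(x, y) mod 7. Record the zeros.
  x = 0: [0↦3, 1↦2, 2↦2, 3↦4, 4↦2, 5↦4, 6↦4]  zeros at y ∈ ∅
  x = 1: [0↦1, 1↦0, 2↦5, 3↦3, 4↦2, 5↦3, 6↦0]  zeros at y ∈ {1, 6}
  x = 2: [0↦4, 1↦0, 2↦0, 3↦5, 4↦2, 5↦6, 6↦4]  zeros at y ∈ {1, 2}
  x = 3: [0↦0, 1↦4, 2↦3, 3↦5, 4↦4, 5↦1, 6↦4]  zeros at y ∈ {0}
  x = 4: [0↦5, 1↦0, 2↦2, 3↦5, 4↦3, 5↦4, 6↦2]  zeros at y ∈ {1}
  x = 5: [0↦0, 1↦4, 2↦6, 3↦0, 4↦1, 5↦3, 6↦0]  zeros at y ∈ {0, 3, 6}
  x = 6: [0↦1, 1↦4, 2↦3, 3↦6, 4↦0, 5↦0, 6↦0]  zeros at y ∈ {4, 5, 6}
Collecting zeros: affine points = {(1, 1), (1, 6), (2, 1), (2, 2), (3, 0), (4, 1), (5, 0), (5, 3), (5, 6), (6, 4), (6, 5), (6, 6)}.
Total count |C(F_7)_aff| = 12.


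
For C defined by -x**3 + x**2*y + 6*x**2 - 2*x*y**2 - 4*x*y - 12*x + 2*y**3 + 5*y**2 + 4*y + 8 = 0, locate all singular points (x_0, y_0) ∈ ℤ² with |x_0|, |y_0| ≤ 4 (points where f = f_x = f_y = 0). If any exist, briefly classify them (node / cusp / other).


Singular points: {(2, 0)}; classification: cusp.

Compute partial derivatives:
  f_x = -3*x**2 + 2*x*y + 12*x - 2*y**2 - 4*y - 12.
  f_y = x**2 - 4*x*y - 4*x + 6*y**2 + 10*y + 4.
Scan x_0 ∈ {−4, ..., 4}. For each x_0, f_y(x_0, y) is a polynomial in y; find its integer roots y ∈ {−4, ..., 4}, then test f_x and f at those candidates.
  x = -4: f_y(-4, y) = 6*y**2 + 26*y + 36; no integer root y with |y| ≤ 4.
  x = -3: f_y(-3, y) = 6*y**2 + 22*y + 25; no integer root y with |y| ≤ 4.
  x = -2: f_y(-2, y) = 6*y**2 + 18*y + 16; no integer root y with |y| ≤ 4.
  x = -1: f_y(-1, y) = 6*y**2 + 14*y + 9; no integer root y with |y| ≤ 4.
  x = 0: f_y(0, y) = 6*y**2 + 10*y + 4; vanishes at y ∈ {-1}. (0, -1): f_x = -10 ≠ 0.
  x = 1: f_y(1, y) = 6*y**2 + 6*y + 1; no integer root y with |y| ≤ 4.
  x = 2: f_y(2, y) = 6*y**2 + 2*y; vanishes at y ∈ {0}. (2, 0): f_x = 0, f = 0 — SINGULAR.
  x = 3: f_y(3, y) = 6*y**2 - 2*y + 1; no integer root y with |y| ≤ 4.
  x = 4: f_y(4, y) = 6*y**2 - 6*y + 4; no integer root y with |y| ≤ 4.
Only singular point on the grid: (2, 0).
Classify: substitute x = 2 + u, y = 0 + v and expand: f = -u**3 + u**2*v - 2*u*v**2 + 2*v**3 + v**2.
No constant or linear terms (consistent with a singular point). Quadratic part: v**2. Cubic part: -u**3 + u**2*v - 2*u*v**2 + 2*v**3.
The quadratic part v**2 is a perfect square, so there is a single (double) tangent line v = 0, i.e. y = 0. Restricting the cubic part to that line (v = 0) leaves -u**3 ≠ 0, so f is not divisible by v and the branch is v² ≈ u**3 to lowest order — this is a cusp.
Classification: cusp.


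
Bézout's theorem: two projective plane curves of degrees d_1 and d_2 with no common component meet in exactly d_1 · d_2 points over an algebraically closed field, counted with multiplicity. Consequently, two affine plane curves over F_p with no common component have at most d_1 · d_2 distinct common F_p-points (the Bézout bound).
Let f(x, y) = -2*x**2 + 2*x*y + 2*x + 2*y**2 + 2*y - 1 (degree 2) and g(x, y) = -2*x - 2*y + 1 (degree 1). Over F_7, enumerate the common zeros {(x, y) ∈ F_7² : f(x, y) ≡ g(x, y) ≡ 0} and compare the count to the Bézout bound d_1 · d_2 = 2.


Common zeros: ∅; count = 0; Bézout bound = 2.

deg(f) = 2, deg(g) = 1, so Bézout bound = 2.
Scan x ∈ F_7. For each x, list the y ∈ F_7 with f(x, y) ≡ 0 and those with g(x, y) ≡ 0 (mod 7); the common zeros in that column are the intersection.
  x = 0: f ≡ 0 at y ∈ ∅; g ≡ 0 at y ∈ {4}; common: ∅.
  x = 1: f ≡ 0 at y ∈ ∅; g ≡ 0 at y ∈ {3}; common: ∅.
  x = 2: f ≡ 0 at y ∈ ∅; g ≡ 0 at y ∈ {2}; common: ∅.
  x = 3: f ≡ 0 at y ∈ {5}; g ≡ 0 at y ∈ {1}; common: ∅.
  x = 4: f ≡ 0 at y ∈ ∅; g ≡ 0 at y ∈ {0}; common: ∅.
  x = 5: f ≡ 0 at y ∈ ∅; g ≡ 0 at y ∈ {6}; common: ∅.
  x = 6: f ≡ 0 at y ∈ ∅; g ≡ 0 at y ∈ {5}; common: ∅.
Collecting: common zeros = ∅, so the count is 0.
Comparison with the Bézout bound: 0 ≤ 2 = deg(f)·deg(g), as expected for curves with no common component (the affine F_7-count falls short of the bound because intersections may lie at infinity, over extension fields, or carry multiplicity).


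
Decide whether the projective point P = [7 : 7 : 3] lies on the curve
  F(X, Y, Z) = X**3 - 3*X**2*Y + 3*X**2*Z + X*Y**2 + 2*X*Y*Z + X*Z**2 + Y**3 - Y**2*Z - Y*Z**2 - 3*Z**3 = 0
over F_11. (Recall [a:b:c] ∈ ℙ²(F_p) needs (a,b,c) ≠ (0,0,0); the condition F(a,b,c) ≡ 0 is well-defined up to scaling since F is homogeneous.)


F(7,7,3) ≡ 1 (mod 11); P is NOT on the curve.

Evaluate F(7, 7, 3) term-by-term (mod 11).
  X**3 ↦ 1·343·1·1 = 343
  -3*X**2*Y ↦ -3·49·7·1 = -1029
  3*X**2*Z ↦ 3·49·1·3 = 441
  X*Y**2 ↦ 1·7·49·1 = 343
  2*X*Y*Z ↦ 2·7·7·3 = 294
  X*Z**2 ↦ 1·7·1·9 = 63
  Y**3 ↦ 1·1·343·1 = 343
  -Y**2*Z ↦ -1·1·49·3 = -147
  -Y*Z**2 ↦ -1·1·7·9 = -63
  -3*Z**3 ↦ -3·1·1·27 = -81
Sum: F(7, 7, 3) = (343) + (-1029) + (441) + (343) + (294) + (63) + (343) + (-147) + (-63) + (-81) = 507.
Reducing mod 11: 507 ≡ 1 (mod 11).
Since F(a, b, c) ≡ 1 ≠ 0 (mod 11), P does NOT lie on the curve.


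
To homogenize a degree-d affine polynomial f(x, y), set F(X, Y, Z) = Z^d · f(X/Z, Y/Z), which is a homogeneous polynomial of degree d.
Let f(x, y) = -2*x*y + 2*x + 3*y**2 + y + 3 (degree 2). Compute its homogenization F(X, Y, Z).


F(X, Y, Z) = -2*X*Y + 2*X*Z + 3*Y**2 + Y*Z + 3*Z**2

deg(f) = 2.
Substitute x = X/Z, y = Y/Z into f, then multiply by Z^2.
  monomial -2·x^1·y^1 ↦ -2·X^1·Y^1·Z^0.
  monomial 2·x^1·y^0 ↦ 2·X^1·Y^0·Z^1.
  monomial 3·x^0·y^2 ↦ 3·X^0·Y^2·Z^0.
  monomial 1·x^0·y^1 ↦ 1·X^0·Y^1·Z^1.
  monomial 3·x^0·y^0 ↦ 3·X^0·Y^0·Z^2.
Collecting: F(X, Y, Z) = -2*X*Y + 2*X*Z + 3*Y**2 + Y*Z + 3*Z**2.


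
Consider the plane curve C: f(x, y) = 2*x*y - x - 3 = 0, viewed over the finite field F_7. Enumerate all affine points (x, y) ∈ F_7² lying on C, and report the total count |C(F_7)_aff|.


Affine F_7-points: {(1, 2), (2, 3), (3, 1), (4, 0), (5, 5), (6, 6)}; count = 6.

For each of the 49 pairs (x, y) ∈ F_7², evaluate f(x, y) mod 7. Record the zeros.
  x = 0: [0↦4, 1↦4, 2↦4, 3↦4, 4↦4, 5↦4, 6↦4]  zeros at y ∈ ∅
  x = 1: [0↦3, 1↦5, 2↦0, 3↦2, 4↦4, 5↦6, 6↦1]  zeros at y ∈ {2}
  x = 2: [0↦2, 1↦6, 2↦3, 3↦0, 4↦4, 5↦1, 6↦5]  zeros at y ∈ {3}
  x = 3: [0↦1, 1↦0, 2↦6, 3↦5, 4↦4, 5↦3, 6↦2]  zeros at y ∈ {1}
  x = 4: [0↦0, 1↦1, 2↦2, 3↦3, 4↦4, 5↦5, 6↦6]  zeros at y ∈ {0}
  x = 5: [0↦6, 1↦2, 2↦5, 3↦1, 4↦4, 5↦0, 6↦3]  zeros at y ∈ {5}
  x = 6: [0↦5, 1↦3, 2↦1, 3↦6, 4↦4, 5↦2, 6↦0]  zeros at y ∈ {6}
Collecting zeros: affine points = {(1, 2), (2, 3), (3, 1), (4, 0), (5, 5), (6, 6)}.
Total count |C(F_7)_aff| = 6.


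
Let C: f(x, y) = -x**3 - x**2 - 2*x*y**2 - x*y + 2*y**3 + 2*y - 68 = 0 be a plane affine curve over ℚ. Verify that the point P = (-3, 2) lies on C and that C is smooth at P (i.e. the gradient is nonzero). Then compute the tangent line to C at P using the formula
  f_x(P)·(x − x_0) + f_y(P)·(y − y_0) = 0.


Tangent line at P: -31*x + 53*y - 199 = 0.

Step 1: f(-3, 2) = 0, so P lies on C.
Step 2: partial derivatives
  f_x(x, y) = -3*x**2 - 2*x - 2*y**2 - y, f_y(x, y) = -4*x*y - x + 6*y**2 + 2.
  f_x(P) = -31, f_y(P) = 53 (gradient nonzero, so P is smooth).
Step 3: tangent line at P: -31·(x − -3) + 53·(y − 2) = 0.
Expanding: -31*x + 53*y - 199 = 0.


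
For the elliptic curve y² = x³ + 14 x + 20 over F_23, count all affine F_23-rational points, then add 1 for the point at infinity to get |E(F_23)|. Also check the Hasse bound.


Affine points = {(1, 9), (1, 14), (4, 5), (4, 18), (5, 10), (5, 13), (7, 1), (7, 22), (8, 0), (9, 1), (9, 22), (14, 4), (14, 19), (16, 4), (16, 19), (18, 3), (18, 20)}; affine count = 17; |E(F_23)| = 18.

Discriminant check: Δ ∝ 4a³ + 27b² = 4·14³ + 27·20² = 4·2744 + 27·400 ≡ 18 (mod 23). Nonzero ⇒ E is nonsingular.
For each x ∈ F_23, compute rhs = x³ + 14·x + 20 mod 23, then count y ∈ F_23 with y² ≡ rhs.
  x = 0: rhs = 20, matching y values: none (0 points).
  x = 1: rhs = 12, matching y values: 9, 14 (2 points).
  x = 2: rhs = 10, matching y values: none (0 points).
  x = 3: rhs = 20, matching y values: none (0 points).
  x = 4: rhs = 2, matching y values: 5, 18 (2 points).
  x = 5: rhs = 8, matching y values: 10, 13 (2 points).
  x = 6: rhs = 21, matching y values: none (0 points).
  x = 7: rhs = 1, matching y values: 1, 22 (2 points).
  x = 8: rhs = 0, matching y values: 0 (1 points).
  x = 9: rhs = 1, matching y values: 1, 22 (2 points).
  x = 10: rhs = 10, matching y values: none (0 points).
  x = 11: rhs = 10, matching y values: none (0 points).
  x = 12: rhs = 7, matching y values: none (0 points).
  x = 13: rhs = 7, matching y values: none (0 points).
  x = 14: rhs = 16, matching y values: 4, 19 (2 points).
  x = 15: rhs = 17, matching y values: none (0 points).
  x = 16: rhs = 16, matching y values: 4, 19 (2 points).
  x = 17: rhs = 19, matching y values: none (0 points).
  x = 18: rhs = 9, matching y values: 3, 20 (2 points).
  x = 19: rhs = 15, matching y values: none (0 points).
  x = 20: rhs = 20, matching y values: none (0 points).
  x = 21: rhs = 7, matching y values: none (0 points).
  x = 22: rhs = 5, matching y values: none (0 points).
Total affine count: 17.
Full point count |E(F_23)| = 17 + 1 = 18.
Hasse bound: |18 − (23+1)| = |-6| = 6 ≤ 2√23 ≈ 9.5917 ✓.


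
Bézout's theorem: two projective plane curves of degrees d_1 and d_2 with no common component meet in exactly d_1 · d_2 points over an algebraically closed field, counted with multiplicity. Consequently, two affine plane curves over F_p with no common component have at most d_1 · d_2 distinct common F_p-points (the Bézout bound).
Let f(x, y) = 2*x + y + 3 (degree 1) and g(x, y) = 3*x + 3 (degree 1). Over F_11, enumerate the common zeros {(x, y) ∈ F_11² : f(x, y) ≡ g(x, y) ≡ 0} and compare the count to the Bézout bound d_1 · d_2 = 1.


Common zeros: {(10, 10)}; count = 1; Bézout bound = 1.

deg(f) = 1, deg(g) = 1, so Bézout bound = 1.
Scan x ∈ F_11. For each x, list the y ∈ F_11 with f(x, y) ≡ 0 and those with g(x, y) ≡ 0 (mod 11); the common zeros in that column are the intersection.
  x = 0: f ≡ 0 at y ∈ {8}; g ≡ 0 at y ∈ ∅; common: ∅.
  x = 1: f ≡ 0 at y ∈ {6}; g ≡ 0 at y ∈ ∅; common: ∅.
  x = 2: f ≡ 0 at y ∈ {4}; g ≡ 0 at y ∈ ∅; common: ∅.
  x = 3: f ≡ 0 at y ∈ {2}; g ≡ 0 at y ∈ ∅; common: ∅.
  x = 4: f ≡ 0 at y ∈ {0}; g ≡ 0 at y ∈ ∅; common: ∅.
  x = 5: f ≡ 0 at y ∈ {9}; g ≡ 0 at y ∈ ∅; common: ∅.
  x = 6: f ≡ 0 at y ∈ {7}; g ≡ 0 at y ∈ ∅; common: ∅.
  x = 7: f ≡ 0 at y ∈ {5}; g ≡ 0 at y ∈ ∅; common: ∅.
  x = 8: f ≡ 0 at y ∈ {3}; g ≡ 0 at y ∈ ∅; common: ∅.
  x = 9: f ≡ 0 at y ∈ {1}; g ≡ 0 at y ∈ ∅; common: ∅.
  x = 10: f ≡ 0 at y ∈ {10}; g ≡ 0 at y ∈ {0, 1, 2, 3, 4, 5, 6, 7, 8, 9, 10}; common: {10}.
Collecting: common zeros = {(10, 10)}, so the count is 1.
Comparison with the Bézout bound: 1 ≤ 1 = deg(f)·deg(g), as expected for curves with no common component (the bound is attained).


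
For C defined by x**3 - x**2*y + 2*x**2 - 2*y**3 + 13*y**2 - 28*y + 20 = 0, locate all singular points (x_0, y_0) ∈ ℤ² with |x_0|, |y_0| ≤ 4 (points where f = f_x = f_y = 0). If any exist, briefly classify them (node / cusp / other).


Singular points: {(0, 2)}; classification: cusp.

Compute partial derivatives:
  f_x = 3*x**2 - 2*x*y + 4*x.
  f_y = -x**2 - 6*y**2 + 26*y - 28.
Scan x_0 ∈ {−4, ..., 4}. For each x_0, f_y(x_0, y) is a polynomial in y; find its integer roots y ∈ {−4, ..., 4}, then test f_x and f at those candidates.
  x = -4: f_y(-4, y) = -6*y**2 + 26*y - 44; no integer root y with |y| ≤ 4.
  x = -3: f_y(-3, y) = -6*y**2 + 26*y - 37; no integer root y with |y| ≤ 4.
  x = -2: f_y(-2, y) = -6*y**2 + 26*y - 32; no integer root y with |y| ≤ 4.
  x = -1: f_y(-1, y) = -6*y**2 + 26*y - 29; no integer root y with |y| ≤ 4.
  x = 0: f_y(0, y) = -6*y**2 + 26*y - 28; vanishes at y ∈ {2}. (0, 2): f_x = 0, f = 0 — SINGULAR.
  x = 1: f_y(1, y) = -6*y**2 + 26*y - 29; no integer root y with |y| ≤ 4.
  x = 2: f_y(2, y) = -6*y**2 + 26*y - 32; no integer root y with |y| ≤ 4.
  x = 3: f_y(3, y) = -6*y**2 + 26*y - 37; no integer root y with |y| ≤ 4.
  x = 4: f_y(4, y) = -6*y**2 + 26*y - 44; no integer root y with |y| ≤ 4.
Only singular point on the grid: (0, 2).
Classify: substitute x = 0 + u, y = 2 + v and expand: f = u**3 - u**2*v - 2*v**3 + v**2.
No constant or linear terms (consistent with a singular point). Quadratic part: v**2. Cubic part: u**3 - u**2*v - 2*v**3.
The quadratic part v**2 is a perfect square, so there is a single (double) tangent line v = 0, i.e. y = 2. Restricting the cubic part to that line (v = 0) leaves u**3 ≠ 0, so f is not divisible by v and the branch is v² ≈ -u**3 to lowest order — this is a cusp.
Classification: cusp.


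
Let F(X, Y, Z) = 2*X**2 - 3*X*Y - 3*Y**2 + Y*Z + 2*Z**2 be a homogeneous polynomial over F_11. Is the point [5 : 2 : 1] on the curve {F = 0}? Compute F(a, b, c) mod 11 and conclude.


F(5,2,1) ≡ 1 (mod 11); P is NOT on the curve.

Evaluate F(5, 2, 1) term-by-term (mod 11).
  2*X**2 ↦ 2·25·1·1 = 50
  -3*X*Y ↦ -3·5·2·1 = -30
  -3*Y**2 ↦ -3·1·4·1 = -12
  Y*Z ↦ 1·1·2·1 = 2
  2*Z**2 ↦ 2·1·1·1 = 2
Sum: F(5, 2, 1) = (50) + (-30) + (-12) + (2) + (2) = 12.
Reducing mod 11: 12 ≡ 1 (mod 11).
Since F(a, b, c) ≡ 1 ≠ 0 (mod 11), P does NOT lie on the curve.


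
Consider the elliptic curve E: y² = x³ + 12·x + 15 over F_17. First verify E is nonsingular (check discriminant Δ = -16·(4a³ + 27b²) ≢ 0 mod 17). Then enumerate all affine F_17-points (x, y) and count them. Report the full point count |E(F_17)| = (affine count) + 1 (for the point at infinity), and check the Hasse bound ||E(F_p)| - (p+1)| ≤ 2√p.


Affine points = {(0, 7), (0, 10), (2, 8), (2, 9), (4, 5), (4, 12), (5, 8), (5, 9), (7, 0), (9, 6), (9, 11), (10, 8), (10, 9), (11, 4), (11, 13), (12, 0), (15, 0), (16, 6), (16, 11)}; affine count = 19; |E(F_17)| = 20.

Discriminant check: Δ ∝ 4a³ + 27b² = 4·12³ + 27·15² = 4·1728 + 27·225 ≡ 16 (mod 17). Nonzero ⇒ E is nonsingular.
For each x ∈ F_17, compute rhs = x³ + 12·x + 15 mod 17, then count y ∈ F_17 with y² ≡ rhs.
  x = 0: rhs = 15, matching y values: 7, 10 (2 points).
  x = 1: rhs = 11, matching y values: none (0 points).
  x = 2: rhs = 13, matching y values: 8, 9 (2 points).
  x = 3: rhs = 10, matching y values: none (0 points).
  x = 4: rhs = 8, matching y values: 5, 12 (2 points).
  x = 5: rhs = 13, matching y values: 8, 9 (2 points).
  x = 6: rhs = 14, matching y values: none (0 points).
  x = 7: rhs = 0, matching y values: 0 (1 points).
  x = 8: rhs = 11, matching y values: none (0 points).
  x = 9: rhs = 2, matching y values: 6, 11 (2 points).
  x = 10: rhs = 13, matching y values: 8, 9 (2 points).
  x = 11: rhs = 16, matching y values: 4, 13 (2 points).
  x = 12: rhs = 0, matching y values: 0 (1 points).
  x = 13: rhs = 5, matching y values: none (0 points).
  x = 14: rhs = 3, matching y values: none (0 points).
  x = 15: rhs = 0, matching y values: 0 (1 points).
  x = 16: rhs = 2, matching y values: 6, 11 (2 points).
Total affine count: 19.
Full point count |E(F_17)| = 19 + 1 = 20.
Hasse bound: |20 − (17+1)| = |2| = 2 ≤ 2√17 ≈ 8.2462 ✓.
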